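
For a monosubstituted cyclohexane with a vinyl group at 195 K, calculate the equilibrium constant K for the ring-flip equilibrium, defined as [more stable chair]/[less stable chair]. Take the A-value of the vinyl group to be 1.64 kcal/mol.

One chair has the vinyl group axial (E = 1.64 kcal/mol) and the other has it equatorial (E = 0).
ΔG = 1.64 kcal/mol between the two chairs.
K = exp(ΔG/RT) with R = 1.987×10⁻³ kcal mol⁻¹ K⁻¹ and T = 195 K gives K ≈ 68.9.

K ≈ 68.9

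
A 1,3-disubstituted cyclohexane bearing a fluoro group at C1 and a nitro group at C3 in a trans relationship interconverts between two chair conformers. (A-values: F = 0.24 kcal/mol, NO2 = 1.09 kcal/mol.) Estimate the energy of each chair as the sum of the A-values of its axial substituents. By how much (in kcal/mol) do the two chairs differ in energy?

C1 and C3 have the same parity, so for the trans isomer the two substituents are one axial and one equatorial in each chair.
Chair I (fluoro axial, nitro equatorial): E = 0.24 kcal/mol.
Chair II (fluoro equatorial, nitro axial): E = 1.09 kcal/mol.
ΔE = 1.09 − 0.24 = 0.85 kcal/mol; chair I is more stable.

0.85 kcal/mol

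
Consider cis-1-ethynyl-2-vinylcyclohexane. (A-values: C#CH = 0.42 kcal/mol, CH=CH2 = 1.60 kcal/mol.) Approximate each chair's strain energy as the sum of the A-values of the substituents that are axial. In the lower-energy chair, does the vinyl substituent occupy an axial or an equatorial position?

C1 and C2 have opposite parity, so for the cis isomer the two substituents are one axial and one equatorial in each chair.
Chair I (ethynyl axial, vinyl equatorial): E = 0.42 kcal/mol.
Chair II (ethynyl equatorial, vinyl axial): E = 1.60 kcal/mol.
Chair I is the more stable (lower-energy) conformer, and in that chair the vinyl group is equatorial.

equatorial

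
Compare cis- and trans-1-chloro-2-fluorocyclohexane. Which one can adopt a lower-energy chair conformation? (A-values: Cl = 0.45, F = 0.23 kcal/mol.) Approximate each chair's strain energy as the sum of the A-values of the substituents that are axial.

At 1,2 positions (parity opposite): cis → (a,e or e,a); trans → (e,e or a,a).
Best chair for cis: E = 0.23 kcal/mol; best chair for trans: E = 0.00 kcal/mol.
The trans isomer is lower by 0.23 kcal/mol.

trans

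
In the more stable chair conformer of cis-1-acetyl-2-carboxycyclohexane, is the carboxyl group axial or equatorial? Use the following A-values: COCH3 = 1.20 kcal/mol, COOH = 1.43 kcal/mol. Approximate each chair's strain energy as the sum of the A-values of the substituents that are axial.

C1 and C2 have opposite parity, so for the cis isomer the two substituents are one axial and one equatorial in each chair.
Chair I (acetyl axial, carboxyl equatorial): E = 1.20 kcal/mol.
Chair II (acetyl equatorial, carboxyl axial): E = 1.43 kcal/mol.
Chair I is the more stable (lower-energy) conformer, and in that chair the carboxyl group is equatorial.

equatorial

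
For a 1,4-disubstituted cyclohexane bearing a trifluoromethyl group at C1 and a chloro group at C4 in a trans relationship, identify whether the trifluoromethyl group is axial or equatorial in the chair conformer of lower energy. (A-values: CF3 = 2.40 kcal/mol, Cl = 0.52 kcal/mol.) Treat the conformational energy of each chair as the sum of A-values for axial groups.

C1 and C4 have opposite parity, so for the trans isomer the two substituents are e,e in one chair and a,a in the other.
Chair I (trifluoromethyl axial, chloro axial): E = 2.92 kcal/mol.
Chair II (trifluoromethyl equatorial, chloro equatorial): E = 0.00 kcal/mol.
Chair II is the more stable (lower-energy) conformer, and in that chair the trifluoromethyl group is equatorial.

equatorial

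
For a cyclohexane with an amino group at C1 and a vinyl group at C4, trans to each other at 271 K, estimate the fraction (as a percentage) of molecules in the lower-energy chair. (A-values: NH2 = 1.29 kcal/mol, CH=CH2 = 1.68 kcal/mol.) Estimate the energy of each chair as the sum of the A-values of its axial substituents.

99.6%

C1 and C4 have opposite parity, so for the trans isomer the two substituents are e,e in one chair and a,a in the other.
Chair I (amino axial, vinyl axial): E = 2.97 kcal/mol; chair II (amino equatorial, vinyl equatorial): E = 0.00 kcal/mol.
ΔG = 2.97 kcal/mol between the two chairs.
K = exp(ΔG/RT) with R = 1.987×10⁻³ kcal mol⁻¹ K⁻¹ and T = 271 K gives K ≈ 249.
Fraction in the lower-energy chair = K/(K+1) = 99.6%.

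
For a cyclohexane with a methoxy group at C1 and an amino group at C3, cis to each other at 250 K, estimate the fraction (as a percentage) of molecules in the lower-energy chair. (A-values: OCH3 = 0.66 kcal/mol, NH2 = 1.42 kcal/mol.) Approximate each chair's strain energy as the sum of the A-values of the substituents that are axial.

C1 and C3 have the same parity, so for the cis isomer the two substituents are e,e in one chair and a,a in the other.
Chair I (methoxy axial, amino axial): E = 2.08 kcal/mol; chair II (methoxy equatorial, amino equatorial): E = 0.00 kcal/mol.
ΔG = 2.08 kcal/mol between the two chairs.
K = exp(ΔG/RT) with R = 1.987×10⁻³ kcal mol⁻¹ K⁻¹ and T = 250 K gives K ≈ 65.8.
Fraction in the lower-energy chair = K/(K+1) = 98.5%.

98.5%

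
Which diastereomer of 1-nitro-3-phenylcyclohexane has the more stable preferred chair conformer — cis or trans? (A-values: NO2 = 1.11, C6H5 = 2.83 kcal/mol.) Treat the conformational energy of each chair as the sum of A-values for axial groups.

cis

At 1,3 positions (parity same): cis → (e,e or a,a); trans → (a,e or e,a).
Best chair for cis: E = 0.00 kcal/mol; best chair for trans: E = 1.11 kcal/mol.
The cis isomer is lower by 1.11 kcal/mol.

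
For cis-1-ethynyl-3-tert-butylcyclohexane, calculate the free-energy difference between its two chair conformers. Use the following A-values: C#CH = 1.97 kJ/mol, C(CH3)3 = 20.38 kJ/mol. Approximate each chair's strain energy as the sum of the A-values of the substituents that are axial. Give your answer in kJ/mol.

22.35 kJ/mol

C1 and C3 have the same parity, so for the cis isomer the two substituents are e,e in one chair and a,a in the other.
Chair I (ethynyl axial, tert-butyl axial): E = 22.35 kJ/mol.
Chair II (ethynyl equatorial, tert-butyl equatorial): E = 0.00 kJ/mol.
ΔE = 22.35 − 0.00 = 22.35 kJ/mol; chair II is more stable.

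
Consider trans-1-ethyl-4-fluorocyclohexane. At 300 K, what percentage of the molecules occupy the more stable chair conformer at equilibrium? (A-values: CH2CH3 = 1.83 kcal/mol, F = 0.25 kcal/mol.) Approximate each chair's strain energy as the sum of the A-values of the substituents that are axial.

C1 and C4 have opposite parity, so for the trans isomer the two substituents are e,e in one chair and a,a in the other.
Chair I (ethyl axial, fluoro axial): E = 2.08 kcal/mol; chair II (ethyl equatorial, fluoro equatorial): E = 0.00 kcal/mol.
ΔG = 2.08 kcal/mol between the two chairs.
K = exp(ΔG/RT) with R = 1.987×10⁻³ kcal mol⁻¹ K⁻¹ and T = 300 K gives K ≈ 32.8.
Fraction in the lower-energy chair = K/(K+1) = 97.0%.

97.0%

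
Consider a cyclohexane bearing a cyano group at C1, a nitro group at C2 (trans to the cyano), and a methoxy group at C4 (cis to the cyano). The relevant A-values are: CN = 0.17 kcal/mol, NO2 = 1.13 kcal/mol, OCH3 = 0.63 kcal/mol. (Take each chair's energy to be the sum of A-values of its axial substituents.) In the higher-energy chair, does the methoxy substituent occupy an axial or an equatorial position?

equatorial

Chair I (cyano axial, nitro axial, methoxy equatorial): E = 1.30 kcal/mol.
Chair II (cyano equatorial, nitro equatorial, methoxy axial): E = 0.63 kcal/mol.
Chair I is the less stable (higher-energy) conformer, and in that chair the methoxy group is equatorial.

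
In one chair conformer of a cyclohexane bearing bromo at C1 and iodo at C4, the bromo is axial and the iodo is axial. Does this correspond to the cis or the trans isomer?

C1 and C4 have opposite parity, so their axial bonds point in opposite directions.
With opposite-parity carbons, two substituents on the same face are one axial and one equatorial; opposite faces give both axial or both equatorial.
Here the groups are axial/axial → opposite face → trans.

trans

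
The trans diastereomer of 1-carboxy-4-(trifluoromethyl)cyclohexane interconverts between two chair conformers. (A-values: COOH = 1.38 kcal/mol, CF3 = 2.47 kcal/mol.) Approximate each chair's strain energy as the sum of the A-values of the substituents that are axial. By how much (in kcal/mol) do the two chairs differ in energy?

C1 and C4 have opposite parity, so for the trans isomer the two substituents are e,e in one chair and a,a in the other.
Chair I (carboxyl axial, trifluoromethyl axial): E = 3.85 kcal/mol.
Chair II (carboxyl equatorial, trifluoromethyl equatorial): E = 0.00 kcal/mol.
ΔE = 3.85 − 0.00 = 3.85 kcal/mol; chair II is more stable.

3.85 kcal/mol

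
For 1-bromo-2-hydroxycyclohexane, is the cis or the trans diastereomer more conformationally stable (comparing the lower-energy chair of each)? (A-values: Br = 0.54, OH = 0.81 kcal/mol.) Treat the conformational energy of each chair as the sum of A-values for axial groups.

trans

At 1,2 positions (parity opposite): cis → (a,e or e,a); trans → (e,e or a,a).
Best chair for cis: E = 0.54 kcal/mol; best chair for trans: E = 0.00 kcal/mol.
The trans isomer is lower by 0.54 kcal/mol.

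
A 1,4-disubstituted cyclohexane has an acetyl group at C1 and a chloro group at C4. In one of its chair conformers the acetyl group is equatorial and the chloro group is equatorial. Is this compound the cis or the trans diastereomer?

trans

C1 and C4 have opposite parity, so their axial bonds point in opposite directions.
With opposite-parity carbons, two substituents on the same face are one axial and one equatorial; opposite faces give both axial or both equatorial.
Here the groups are equatorial/equatorial → opposite face → trans.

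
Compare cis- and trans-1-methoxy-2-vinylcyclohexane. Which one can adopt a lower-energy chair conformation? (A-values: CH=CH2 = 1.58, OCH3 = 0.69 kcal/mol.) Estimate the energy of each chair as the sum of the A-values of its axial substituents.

At 1,2 positions (parity opposite): cis → (a,e or e,a); trans → (e,e or a,a).
Best chair for cis: E = 0.69 kcal/mol; best chair for trans: E = 0.00 kcal/mol.
The trans isomer is lower by 0.69 kcal/mol.

trans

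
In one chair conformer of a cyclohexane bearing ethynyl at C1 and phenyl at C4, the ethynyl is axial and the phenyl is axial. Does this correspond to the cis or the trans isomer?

C1 and C4 have opposite parity, so their axial bonds point in opposite directions.
With opposite-parity carbons, two substituents on the same face are one axial and one equatorial; opposite faces give both axial or both equatorial.
Here the groups are axial/axial → opposite face → trans.

trans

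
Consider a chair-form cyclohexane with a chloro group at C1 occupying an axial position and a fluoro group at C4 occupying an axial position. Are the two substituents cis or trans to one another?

C1 and C4 have opposite parity, so their axial bonds point in opposite directions.
With opposite-parity carbons, two substituents on the same face are one axial and one equatorial; opposite faces give both axial or both equatorial.
Here the groups are axial/axial → opposite face → trans.

trans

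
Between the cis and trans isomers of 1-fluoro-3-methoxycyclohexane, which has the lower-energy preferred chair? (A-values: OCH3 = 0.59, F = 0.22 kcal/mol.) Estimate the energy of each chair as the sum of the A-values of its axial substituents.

At 1,3 positions (parity same): cis → (e,e or a,a); trans → (a,e or e,a).
Best chair for cis: E = 0.00 kcal/mol; best chair for trans: E = 0.22 kcal/mol.
The cis isomer is lower by 0.22 kcal/mol.

cis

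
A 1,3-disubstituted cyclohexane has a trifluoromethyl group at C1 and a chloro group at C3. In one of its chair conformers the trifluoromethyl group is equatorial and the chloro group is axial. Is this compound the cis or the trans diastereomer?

C1 and C3 have the same parity, so their axial bonds point in the same direction.
With same-parity carbons, two substituents on the same face are both axial or both equatorial; opposite faces give one of each.
Here the groups are equatorial/axial → opposite face → trans.

trans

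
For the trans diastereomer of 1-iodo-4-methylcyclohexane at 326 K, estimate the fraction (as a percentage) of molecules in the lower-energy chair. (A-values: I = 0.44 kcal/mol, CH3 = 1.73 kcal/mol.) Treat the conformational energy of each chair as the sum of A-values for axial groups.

96.6%

C1 and C4 have opposite parity, so for the trans isomer the two substituents are e,e in one chair and a,a in the other.
Chair I (iodo axial, methyl axial): E = 2.17 kcal/mol; chair II (iodo equatorial, methyl equatorial): E = 0.00 kcal/mol.
ΔG = 2.17 kcal/mol between the two chairs.
K = exp(ΔG/RT) with R = 1.987×10⁻³ kcal mol⁻¹ K⁻¹ and T = 326 K gives K ≈ 28.5.
Fraction in the lower-energy chair = K/(K+1) = 96.6%.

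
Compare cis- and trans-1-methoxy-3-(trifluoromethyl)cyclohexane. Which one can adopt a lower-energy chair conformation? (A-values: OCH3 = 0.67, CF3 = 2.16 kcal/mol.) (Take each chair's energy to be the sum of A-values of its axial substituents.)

cis

At 1,3 positions (parity same): cis → (e,e or a,a); trans → (a,e or e,a).
Best chair for cis: E = 0.00 kcal/mol; best chair for trans: E = 0.67 kcal/mol.
The cis isomer is lower by 0.67 kcal/mol.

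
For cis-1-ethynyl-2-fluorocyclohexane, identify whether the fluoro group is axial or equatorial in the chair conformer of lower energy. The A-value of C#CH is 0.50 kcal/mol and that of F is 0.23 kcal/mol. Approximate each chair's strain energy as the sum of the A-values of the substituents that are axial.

C1 and C2 have opposite parity, so for the cis isomer the two substituents are one axial and one equatorial in each chair.
Chair I (ethynyl axial, fluoro equatorial): E = 0.50 kcal/mol.
Chair II (ethynyl equatorial, fluoro axial): E = 0.23 kcal/mol.
Chair II is the more stable (lower-energy) conformer, and in that chair the fluoro group is axial.

axial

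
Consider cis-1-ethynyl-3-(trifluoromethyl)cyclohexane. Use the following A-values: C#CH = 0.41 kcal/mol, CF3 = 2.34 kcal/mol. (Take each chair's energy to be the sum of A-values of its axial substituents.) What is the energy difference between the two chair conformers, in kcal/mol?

C1 and C3 have the same parity, so for the cis isomer the two substituents are e,e in one chair and a,a in the other.
Chair I (ethynyl axial, trifluoromethyl axial): E = 2.75 kcal/mol.
Chair II (ethynyl equatorial, trifluoromethyl equatorial): E = 0.00 kcal/mol.
ΔE = 2.75 − 0.00 = 2.75 kcal/mol; chair II is more stable.

2.75 kcal/mol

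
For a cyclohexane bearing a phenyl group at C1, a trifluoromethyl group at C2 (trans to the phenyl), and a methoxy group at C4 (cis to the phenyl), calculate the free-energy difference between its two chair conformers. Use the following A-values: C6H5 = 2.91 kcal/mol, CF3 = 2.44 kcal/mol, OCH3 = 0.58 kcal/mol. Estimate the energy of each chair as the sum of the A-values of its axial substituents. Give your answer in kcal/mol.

Chair I (phenyl axial, trifluoromethyl axial, methoxy equatorial): E = 5.35 kcal/mol.
Chair II (phenyl equatorial, trifluoromethyl equatorial, methoxy axial): E = 0.58 kcal/mol.
ΔE = 5.35 − 0.58 = 4.77 kcal/mol; chair II is more stable.

4.77 kcal/mol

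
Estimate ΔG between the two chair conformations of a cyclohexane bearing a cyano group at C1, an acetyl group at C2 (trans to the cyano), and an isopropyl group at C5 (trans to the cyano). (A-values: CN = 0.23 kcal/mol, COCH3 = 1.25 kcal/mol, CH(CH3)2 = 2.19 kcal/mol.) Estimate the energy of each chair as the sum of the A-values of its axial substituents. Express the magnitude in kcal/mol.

Chair I (cyano axial, acetyl axial, isopropyl equatorial): E = 1.48 kcal/mol.
Chair II (cyano equatorial, acetyl equatorial, isopropyl axial): E = 2.19 kcal/mol.
ΔE = 2.19 − 1.48 = 0.71 kcal/mol; chair I is more stable.

0.71 kcal/mol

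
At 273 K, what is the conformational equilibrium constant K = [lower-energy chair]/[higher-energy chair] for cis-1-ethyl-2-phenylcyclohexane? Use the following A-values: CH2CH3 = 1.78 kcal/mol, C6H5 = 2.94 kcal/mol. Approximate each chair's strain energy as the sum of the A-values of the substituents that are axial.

K ≈ 8.49

C1 and C2 have opposite parity, so for the cis isomer the two substituents are one axial and one equatorial in each chair.
Chair I (ethyl axial, phenyl equatorial): E = 1.78 kcal/mol; chair II (ethyl equatorial, phenyl axial): E = 2.94 kcal/mol.
ΔG = 1.16 kcal/mol between the two chairs.
K = exp(ΔG/RT) with R = 1.987×10⁻³ kcal mol⁻¹ K⁻¹ and T = 273 K gives K ≈ 8.49.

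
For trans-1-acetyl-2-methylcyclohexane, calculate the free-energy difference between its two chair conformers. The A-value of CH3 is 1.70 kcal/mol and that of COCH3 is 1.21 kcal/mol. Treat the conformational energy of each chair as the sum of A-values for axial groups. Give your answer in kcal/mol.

C1 and C2 have opposite parity, so for the trans isomer the two substituents are e,e in one chair and a,a in the other.
Chair I (methyl axial, acetyl axial): E = 2.91 kcal/mol.
Chair II (methyl equatorial, acetyl equatorial): E = 0.00 kcal/mol.
ΔE = 2.91 − 0.00 = 2.91 kcal/mol; chair II is more stable.

2.91 kcal/mol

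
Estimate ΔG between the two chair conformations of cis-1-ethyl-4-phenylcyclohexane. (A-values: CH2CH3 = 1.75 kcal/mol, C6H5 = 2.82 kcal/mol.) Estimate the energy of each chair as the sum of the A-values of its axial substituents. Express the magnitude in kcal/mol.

C1 and C4 have opposite parity, so for the cis isomer the two substituents are one axial and one equatorial in each chair.
Chair I (ethyl axial, phenyl equatorial): E = 1.75 kcal/mol.
Chair II (ethyl equatorial, phenyl axial): E = 2.82 kcal/mol.
ΔE = 2.82 − 1.75 = 1.07 kcal/mol; chair I is more stable.

1.07 kcal/mol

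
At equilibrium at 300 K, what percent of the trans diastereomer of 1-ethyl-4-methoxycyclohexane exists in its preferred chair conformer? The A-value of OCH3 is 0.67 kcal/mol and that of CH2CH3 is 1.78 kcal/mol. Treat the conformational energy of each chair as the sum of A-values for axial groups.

98.4%

C1 and C4 have opposite parity, so for the trans isomer the two substituents are e,e in one chair and a,a in the other.
Chair I (methoxy axial, ethyl axial): E = 2.45 kcal/mol; chair II (methoxy equatorial, ethyl equatorial): E = 0.00 kcal/mol.
ΔG = 2.45 kcal/mol between the two chairs.
K = exp(ΔG/RT) with R = 1.987×10⁻³ kcal mol⁻¹ K⁻¹ and T = 300 K gives K ≈ 60.9.
Fraction in the lower-energy chair = K/(K+1) = 98.4%.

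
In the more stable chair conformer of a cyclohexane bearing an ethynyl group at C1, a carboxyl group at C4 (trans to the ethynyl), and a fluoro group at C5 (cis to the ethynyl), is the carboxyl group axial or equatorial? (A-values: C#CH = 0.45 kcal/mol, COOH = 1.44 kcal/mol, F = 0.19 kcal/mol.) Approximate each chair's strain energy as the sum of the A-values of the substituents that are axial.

equatorial

Chair I (ethynyl axial, carboxyl axial, fluoro axial): E = 2.08 kcal/mol.
Chair II (ethynyl equatorial, carboxyl equatorial, fluoro equatorial): E = 0.00 kcal/mol.
Chair II is the more stable (lower-energy) conformer, and in that chair the carboxyl group is equatorial.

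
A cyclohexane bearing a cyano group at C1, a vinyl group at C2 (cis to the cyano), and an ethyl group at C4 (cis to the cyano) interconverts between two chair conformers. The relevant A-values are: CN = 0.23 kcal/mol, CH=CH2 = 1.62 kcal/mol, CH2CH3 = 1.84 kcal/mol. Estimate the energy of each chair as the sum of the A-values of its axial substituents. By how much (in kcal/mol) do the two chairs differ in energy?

3.23 kcal/mol

Chair I (cyano axial, vinyl equatorial, ethyl equatorial): E = 0.23 kcal/mol.
Chair II (cyano equatorial, vinyl axial, ethyl axial): E = 3.46 kcal/mol.
ΔE = 3.46 − 0.23 = 3.23 kcal/mol; chair I is more stable.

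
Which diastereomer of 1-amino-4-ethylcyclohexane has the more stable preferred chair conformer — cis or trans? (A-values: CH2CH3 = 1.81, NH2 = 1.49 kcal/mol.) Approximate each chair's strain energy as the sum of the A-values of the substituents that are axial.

trans

At 1,4 positions (parity opposite): cis → (a,e or e,a); trans → (e,e or a,a).
Best chair for cis: E = 1.49 kcal/mol; best chair for trans: E = 0.00 kcal/mol.
The trans isomer is lower by 1.49 kcal/mol.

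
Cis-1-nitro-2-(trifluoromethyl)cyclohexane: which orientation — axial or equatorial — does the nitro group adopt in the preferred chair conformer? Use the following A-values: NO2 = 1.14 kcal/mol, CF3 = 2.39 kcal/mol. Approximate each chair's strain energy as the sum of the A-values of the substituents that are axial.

C1 and C2 have opposite parity, so for the cis isomer the two substituents are one axial and one equatorial in each chair.
Chair I (nitro axial, trifluoromethyl equatorial): E = 1.14 kcal/mol.
Chair II (nitro equatorial, trifluoromethyl axial): E = 2.39 kcal/mol.
Chair I is the more stable (lower-energy) conformer, and in that chair the nitro group is axial.

axial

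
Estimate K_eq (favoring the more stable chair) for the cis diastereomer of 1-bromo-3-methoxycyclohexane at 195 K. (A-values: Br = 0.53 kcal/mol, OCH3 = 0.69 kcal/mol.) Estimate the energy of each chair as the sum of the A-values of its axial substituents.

C1 and C3 have the same parity, so for the cis isomer the two substituents are e,e in one chair and a,a in the other.
Chair I (bromo axial, methoxy axial): E = 1.22 kcal/mol; chair II (bromo equatorial, methoxy equatorial): E = 0.00 kcal/mol.
ΔG = 1.22 kcal/mol between the two chairs.
K = exp(ΔG/RT) with R = 1.987×10⁻³ kcal mol⁻¹ K⁻¹ and T = 195 K gives K ≈ 23.3.

K ≈ 23.3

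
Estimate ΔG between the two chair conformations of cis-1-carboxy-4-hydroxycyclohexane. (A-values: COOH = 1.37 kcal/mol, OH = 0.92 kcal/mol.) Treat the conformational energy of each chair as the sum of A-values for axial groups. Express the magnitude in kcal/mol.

0.45 kcal/mol

C1 and C4 have opposite parity, so for the cis isomer the two substituents are one axial and one equatorial in each chair.
Chair I (carboxyl axial, hydroxyl equatorial): E = 1.37 kcal/mol.
Chair II (carboxyl equatorial, hydroxyl axial): E = 0.92 kcal/mol.
ΔE = 1.37 − 0.92 = 0.45 kcal/mol; chair II is more stable.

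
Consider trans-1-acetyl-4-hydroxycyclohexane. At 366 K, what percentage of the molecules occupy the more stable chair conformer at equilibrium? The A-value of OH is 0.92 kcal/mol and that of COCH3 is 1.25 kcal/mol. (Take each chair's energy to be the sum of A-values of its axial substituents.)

95.2%

C1 and C4 have opposite parity, so for the trans isomer the two substituents are e,e in one chair and a,a in the other.
Chair I (hydroxyl axial, acetyl axial): E = 2.17 kcal/mol; chair II (hydroxyl equatorial, acetyl equatorial): E = 0.00 kcal/mol.
ΔG = 2.17 kcal/mol between the two chairs.
K = exp(ΔG/RT) with R = 1.987×10⁻³ kcal mol⁻¹ K⁻¹ and T = 366 K gives K ≈ 19.8.
Fraction in the lower-energy chair = K/(K+1) = 95.2%.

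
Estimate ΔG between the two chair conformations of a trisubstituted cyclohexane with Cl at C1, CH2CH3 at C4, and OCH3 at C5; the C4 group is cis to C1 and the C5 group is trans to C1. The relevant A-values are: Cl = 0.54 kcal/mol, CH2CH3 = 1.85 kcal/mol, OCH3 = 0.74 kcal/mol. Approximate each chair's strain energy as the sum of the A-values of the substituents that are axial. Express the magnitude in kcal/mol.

Chair I (chloro axial, ethyl equatorial, methoxy equatorial): E = 0.54 kcal/mol.
Chair II (chloro equatorial, ethyl axial, methoxy axial): E = 2.59 kcal/mol.
ΔE = 2.59 − 0.54 = 2.05 kcal/mol; chair I is more stable.

2.05 kcal/mol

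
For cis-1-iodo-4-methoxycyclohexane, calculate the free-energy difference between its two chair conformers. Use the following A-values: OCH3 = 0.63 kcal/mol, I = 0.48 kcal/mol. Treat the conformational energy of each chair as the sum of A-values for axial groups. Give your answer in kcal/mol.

0.15 kcal/mol

C1 and C4 have opposite parity, so for the cis isomer the two substituents are one axial and one equatorial in each chair.
Chair I (methoxy axial, iodo equatorial): E = 0.63 kcal/mol.
Chair II (methoxy equatorial, iodo axial): E = 0.48 kcal/mol.
ΔE = 0.63 − 0.48 = 0.15 kcal/mol; chair II is more stable.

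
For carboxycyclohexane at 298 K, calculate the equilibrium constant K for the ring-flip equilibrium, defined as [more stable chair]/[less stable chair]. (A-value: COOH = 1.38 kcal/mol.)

K ≈ 10.3

One chair has the carboxyl group axial (E = 1.38 kcal/mol) and the other has it equatorial (E = 0).
ΔG = 1.38 kcal/mol between the two chairs.
K = exp(ΔG/RT) with R = 1.987×10⁻³ kcal mol⁻¹ K⁻¹ and T = 298 K gives K ≈ 10.3.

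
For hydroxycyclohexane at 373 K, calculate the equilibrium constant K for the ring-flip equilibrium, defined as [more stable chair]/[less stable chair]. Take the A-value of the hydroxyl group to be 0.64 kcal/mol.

One chair has the hydroxyl group axial (E = 0.64 kcal/mol) and the other has it equatorial (E = 0).
ΔG = 0.64 kcal/mol between the two chairs.
K = exp(ΔG/RT) with R = 1.987×10⁻³ kcal mol⁻¹ K⁻¹ and T = 373 K gives K ≈ 2.37.

K ≈ 2.37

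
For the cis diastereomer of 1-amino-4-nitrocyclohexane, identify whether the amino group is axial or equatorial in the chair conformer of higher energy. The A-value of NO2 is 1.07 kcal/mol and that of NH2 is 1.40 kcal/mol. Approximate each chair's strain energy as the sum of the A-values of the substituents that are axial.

axial

C1 and C4 have opposite parity, so for the cis isomer the two substituents are one axial and one equatorial in each chair.
Chair I (nitro axial, amino equatorial): E = 1.07 kcal/mol.
Chair II (nitro equatorial, amino axial): E = 1.40 kcal/mol.
Chair II is the less stable (higher-energy) conformer, and in that chair the amino group is axial.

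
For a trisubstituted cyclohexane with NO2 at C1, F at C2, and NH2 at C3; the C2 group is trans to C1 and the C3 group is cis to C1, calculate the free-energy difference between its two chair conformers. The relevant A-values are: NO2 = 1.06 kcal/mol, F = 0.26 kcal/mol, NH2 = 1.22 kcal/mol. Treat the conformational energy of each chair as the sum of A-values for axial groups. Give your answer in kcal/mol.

Chair I (nitro axial, fluoro axial, amino axial): E = 2.54 kcal/mol.
Chair II (nitro equatorial, fluoro equatorial, amino equatorial): E = 0.00 kcal/mol.
ΔE = 2.54 − 0.00 = 2.54 kcal/mol; chair II is more stable.

2.54 kcal/mol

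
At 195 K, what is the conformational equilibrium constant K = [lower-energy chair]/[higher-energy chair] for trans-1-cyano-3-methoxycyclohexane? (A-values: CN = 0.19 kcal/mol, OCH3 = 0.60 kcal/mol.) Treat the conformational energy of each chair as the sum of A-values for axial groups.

K ≈ 2.88

C1 and C3 have the same parity, so for the trans isomer the two substituents are one axial and one equatorial in each chair.
Chair I (cyano axial, methoxy equatorial): E = 0.19 kcal/mol; chair II (cyano equatorial, methoxy axial): E = 0.60 kcal/mol.
ΔG = 0.41 kcal/mol between the two chairs.
K = exp(ΔG/RT) with R = 1.987×10⁻³ kcal mol⁻¹ K⁻¹ and T = 195 K gives K ≈ 2.88.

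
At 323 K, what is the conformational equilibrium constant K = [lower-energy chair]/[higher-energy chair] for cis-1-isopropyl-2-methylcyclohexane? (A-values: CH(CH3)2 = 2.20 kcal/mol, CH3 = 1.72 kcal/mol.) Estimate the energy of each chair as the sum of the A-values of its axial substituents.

K ≈ 2.11

C1 and C2 have opposite parity, so for the cis isomer the two substituents are one axial and one equatorial in each chair.
Chair I (isopropyl axial, methyl equatorial): E = 2.20 kcal/mol; chair II (isopropyl equatorial, methyl axial): E = 1.72 kcal/mol.
ΔG = 0.48 kcal/mol between the two chairs.
K = exp(ΔG/RT) with R = 1.987×10⁻³ kcal mol⁻¹ K⁻¹ and T = 323 K gives K ≈ 2.11.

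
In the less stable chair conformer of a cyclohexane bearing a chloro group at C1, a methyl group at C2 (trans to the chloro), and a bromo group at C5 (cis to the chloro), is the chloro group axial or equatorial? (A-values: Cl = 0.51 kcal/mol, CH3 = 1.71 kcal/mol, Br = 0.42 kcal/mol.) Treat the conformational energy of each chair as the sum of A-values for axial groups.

axial

Chair I (chloro axial, methyl axial, bromo axial): E = 2.64 kcal/mol.
Chair II (chloro equatorial, methyl equatorial, bromo equatorial): E = 0.00 kcal/mol.
Chair I is the less stable (higher-energy) conformer, and in that chair the chloro group is axial.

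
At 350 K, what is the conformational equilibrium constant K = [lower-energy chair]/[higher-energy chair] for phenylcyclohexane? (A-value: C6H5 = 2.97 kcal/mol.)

K ≈ 71.6

One chair has the phenyl group axial (E = 2.97 kcal/mol) and the other has it equatorial (E = 0).
ΔG = 2.97 kcal/mol between the two chairs.
K = exp(ΔG/RT) with R = 1.987×10⁻³ kcal mol⁻¹ K⁻¹ and T = 350 K gives K ≈ 71.6.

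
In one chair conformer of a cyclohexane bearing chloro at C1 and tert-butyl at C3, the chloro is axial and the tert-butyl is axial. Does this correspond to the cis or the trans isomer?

C1 and C3 have the same parity, so their axial bonds point in the same direction.
With same-parity carbons, two substituents on the same face are both axial or both equatorial; opposite faces give one of each.
Here the groups are axial/axial → same face → cis.

cis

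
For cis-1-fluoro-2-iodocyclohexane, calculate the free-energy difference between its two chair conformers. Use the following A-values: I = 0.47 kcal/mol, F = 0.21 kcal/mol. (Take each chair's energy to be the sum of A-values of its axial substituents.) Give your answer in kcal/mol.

C1 and C2 have opposite parity, so for the cis isomer the two substituents are one axial and one equatorial in each chair.
Chair I (iodo axial, fluoro equatorial): E = 0.47 kcal/mol.
Chair II (iodo equatorial, fluoro axial): E = 0.21 kcal/mol.
ΔE = 0.47 − 0.21 = 0.26 kcal/mol; chair II is more stable.

0.26 kcal/mol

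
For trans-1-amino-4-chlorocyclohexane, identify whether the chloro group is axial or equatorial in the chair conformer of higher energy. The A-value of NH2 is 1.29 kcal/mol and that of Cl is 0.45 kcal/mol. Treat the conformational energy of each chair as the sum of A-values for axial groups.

axial

C1 and C4 have opposite parity, so for the trans isomer the two substituents are e,e in one chair and a,a in the other.
Chair I (amino axial, chloro axial): E = 1.74 kcal/mol.
Chair II (amino equatorial, chloro equatorial): E = 0.00 kcal/mol.
Chair I is the less stable (higher-energy) conformer, and in that chair the chloro group is axial.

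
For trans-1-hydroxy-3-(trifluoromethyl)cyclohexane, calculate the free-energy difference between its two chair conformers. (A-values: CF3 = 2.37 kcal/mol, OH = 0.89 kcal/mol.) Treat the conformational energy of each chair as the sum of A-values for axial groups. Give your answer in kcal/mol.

1.48 kcal/mol

C1 and C3 have the same parity, so for the trans isomer the two substituents are one axial and one equatorial in each chair.
Chair I (trifluoromethyl axial, hydroxyl equatorial): E = 2.37 kcal/mol.
Chair II (trifluoromethyl equatorial, hydroxyl axial): E = 0.89 kcal/mol.
ΔE = 2.37 − 0.89 = 1.48 kcal/mol; chair II is more stable.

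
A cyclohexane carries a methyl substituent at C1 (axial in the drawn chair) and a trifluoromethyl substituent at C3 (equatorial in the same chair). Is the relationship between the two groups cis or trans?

trans

C1 and C3 have the same parity, so their axial bonds point in the same direction.
With same-parity carbons, two substituents on the same face are both axial or both equatorial; opposite faces give one of each.
Here the groups are axial/equatorial → opposite face → trans.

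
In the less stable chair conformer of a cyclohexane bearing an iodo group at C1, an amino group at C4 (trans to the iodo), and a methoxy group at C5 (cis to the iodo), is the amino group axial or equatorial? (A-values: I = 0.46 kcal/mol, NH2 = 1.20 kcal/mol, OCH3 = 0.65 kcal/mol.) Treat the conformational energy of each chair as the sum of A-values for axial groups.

axial

Chair I (iodo axial, amino axial, methoxy axial): E = 2.31 kcal/mol.
Chair II (iodo equatorial, amino equatorial, methoxy equatorial): E = 0.00 kcal/mol.
Chair I is the less stable (higher-energy) conformer, and in that chair the amino group is axial.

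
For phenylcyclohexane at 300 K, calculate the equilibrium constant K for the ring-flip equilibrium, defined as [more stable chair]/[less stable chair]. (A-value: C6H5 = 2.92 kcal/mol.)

One chair has the phenyl group axial (E = 2.92 kcal/mol) and the other has it equatorial (E = 0).
ΔG = 2.92 kcal/mol between the two chairs.
K = exp(ΔG/RT) with R = 1.987×10⁻³ kcal mol⁻¹ K⁻¹ and T = 300 K gives K ≈ 134.

K ≈ 134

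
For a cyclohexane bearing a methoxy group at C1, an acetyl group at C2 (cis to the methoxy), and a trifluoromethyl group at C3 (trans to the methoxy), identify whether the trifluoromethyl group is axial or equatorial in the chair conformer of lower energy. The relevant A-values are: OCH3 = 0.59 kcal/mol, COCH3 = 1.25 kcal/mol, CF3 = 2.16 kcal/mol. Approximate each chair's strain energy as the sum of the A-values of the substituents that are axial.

equatorial

Chair I (methoxy axial, acetyl equatorial, trifluoromethyl equatorial): E = 0.59 kcal/mol.
Chair II (methoxy equatorial, acetyl axial, trifluoromethyl axial): E = 3.41 kcal/mol.
Chair I is the more stable (lower-energy) conformer, and in that chair the trifluoromethyl group is equatorial.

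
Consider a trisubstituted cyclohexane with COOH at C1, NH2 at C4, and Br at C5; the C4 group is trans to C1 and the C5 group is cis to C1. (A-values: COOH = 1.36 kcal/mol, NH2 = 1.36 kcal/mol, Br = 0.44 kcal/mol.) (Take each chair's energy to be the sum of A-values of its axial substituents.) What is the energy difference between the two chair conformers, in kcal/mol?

Chair I (carboxyl axial, amino axial, bromo axial): E = 3.16 kcal/mol.
Chair II (carboxyl equatorial, amino equatorial, bromo equatorial): E = 0.00 kcal/mol.
ΔE = 3.16 − 0.00 = 3.16 kcal/mol; chair II is more stable.

3.16 kcal/mol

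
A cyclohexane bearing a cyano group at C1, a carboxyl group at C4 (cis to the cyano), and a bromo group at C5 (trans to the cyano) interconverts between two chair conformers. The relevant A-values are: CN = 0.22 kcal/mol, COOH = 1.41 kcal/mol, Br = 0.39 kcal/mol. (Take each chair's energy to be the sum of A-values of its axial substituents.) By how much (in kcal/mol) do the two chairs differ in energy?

1.58 kcal/mol

Chair I (cyano axial, carboxyl equatorial, bromo equatorial): E = 0.22 kcal/mol.
Chair II (cyano equatorial, carboxyl axial, bromo axial): E = 1.80 kcal/mol.
ΔE = 1.80 − 0.22 = 1.58 kcal/mol; chair I is more stable.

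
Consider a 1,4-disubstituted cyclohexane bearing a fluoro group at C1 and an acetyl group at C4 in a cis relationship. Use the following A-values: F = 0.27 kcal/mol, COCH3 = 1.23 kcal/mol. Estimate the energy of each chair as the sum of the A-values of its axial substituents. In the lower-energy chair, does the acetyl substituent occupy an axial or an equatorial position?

C1 and C4 have opposite parity, so for the cis isomer the two substituents are one axial and one equatorial in each chair.
Chair I (fluoro axial, acetyl equatorial): E = 0.27 kcal/mol.
Chair II (fluoro equatorial, acetyl axial): E = 1.23 kcal/mol.
Chair I is the more stable (lower-energy) conformer, and in that chair the acetyl group is equatorial.

equatorial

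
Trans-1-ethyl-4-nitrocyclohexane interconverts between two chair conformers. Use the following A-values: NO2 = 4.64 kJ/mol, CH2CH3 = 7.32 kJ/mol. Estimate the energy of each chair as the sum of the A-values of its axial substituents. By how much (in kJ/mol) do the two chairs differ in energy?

C1 and C4 have opposite parity, so for the trans isomer the two substituents are e,e in one chair and a,a in the other.
Chair I (nitro axial, ethyl axial): E = 11.96 kJ/mol.
Chair II (nitro equatorial, ethyl equatorial): E = 0.00 kJ/mol.
ΔE = 11.96 − 0.00 = 11.96 kJ/mol; chair II is more stable.

11.96 kJ/mol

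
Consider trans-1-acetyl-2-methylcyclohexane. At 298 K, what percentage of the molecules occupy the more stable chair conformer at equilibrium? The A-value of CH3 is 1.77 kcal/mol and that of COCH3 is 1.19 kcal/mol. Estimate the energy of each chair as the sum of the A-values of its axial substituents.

99.3%

C1 and C2 have opposite parity, so for the trans isomer the two substituents are e,e in one chair and a,a in the other.
Chair I (methyl axial, acetyl axial): E = 2.96 kcal/mol; chair II (methyl equatorial, acetyl equatorial): E = 0.00 kcal/mol.
ΔG = 2.96 kcal/mol between the two chairs.
K = exp(ΔG/RT) with R = 1.987×10⁻³ kcal mol⁻¹ K⁻¹ and T = 298 K gives K ≈ 148.
Fraction in the lower-energy chair = K/(K+1) = 99.3%.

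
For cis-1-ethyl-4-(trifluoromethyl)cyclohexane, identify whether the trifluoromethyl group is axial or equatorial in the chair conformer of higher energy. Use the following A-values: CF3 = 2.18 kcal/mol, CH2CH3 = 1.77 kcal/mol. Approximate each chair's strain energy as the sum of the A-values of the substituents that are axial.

C1 and C4 have opposite parity, so for the cis isomer the two substituents are one axial and one equatorial in each chair.
Chair I (trifluoromethyl axial, ethyl equatorial): E = 2.18 kcal/mol.
Chair II (trifluoromethyl equatorial, ethyl axial): E = 1.77 kcal/mol.
Chair I is the less stable (higher-energy) conformer, and in that chair the trifluoromethyl group is axial.

axial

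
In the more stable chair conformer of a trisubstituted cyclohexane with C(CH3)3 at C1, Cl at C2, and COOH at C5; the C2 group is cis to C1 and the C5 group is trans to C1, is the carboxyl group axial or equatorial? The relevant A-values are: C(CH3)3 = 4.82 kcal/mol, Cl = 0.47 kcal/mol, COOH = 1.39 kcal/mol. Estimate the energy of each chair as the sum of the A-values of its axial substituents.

Chair I (tert-butyl axial, chloro equatorial, carboxyl equatorial): E = 4.82 kcal/mol.
Chair II (tert-butyl equatorial, chloro axial, carboxyl axial): E = 1.86 kcal/mol.
Chair II is the more stable (lower-energy) conformer, and in that chair the carboxyl group is axial.

axial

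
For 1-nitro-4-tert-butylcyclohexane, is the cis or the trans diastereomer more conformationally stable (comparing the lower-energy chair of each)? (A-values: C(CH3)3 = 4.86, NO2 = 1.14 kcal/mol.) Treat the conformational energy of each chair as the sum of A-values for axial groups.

At 1,4 positions (parity opposite): cis → (a,e or e,a); trans → (e,e or a,a).
Best chair for cis: E = 1.14 kcal/mol; best chair for trans: E = 0.00 kcal/mol.
The trans isomer is lower by 1.14 kcal/mol.

trans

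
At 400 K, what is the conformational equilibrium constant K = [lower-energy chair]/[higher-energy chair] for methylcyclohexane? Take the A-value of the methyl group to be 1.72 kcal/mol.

One chair has the methyl group axial (E = 1.72 kcal/mol) and the other has it equatorial (E = 0).
ΔG = 1.72 kcal/mol between the two chairs.
K = exp(ΔG/RT) with R = 1.987×10⁻³ kcal mol⁻¹ K⁻¹ and T = 400 K gives K ≈ 8.71.

K ≈ 8.71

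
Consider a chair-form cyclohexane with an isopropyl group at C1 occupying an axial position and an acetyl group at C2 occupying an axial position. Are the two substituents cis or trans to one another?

C1 and C2 have opposite parity, so their axial bonds point in opposite directions.
With opposite-parity carbons, two substituents on the same face are one axial and one equatorial; opposite faces give both axial or both equatorial.
Here the groups are axial/axial → opposite face → trans.

trans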